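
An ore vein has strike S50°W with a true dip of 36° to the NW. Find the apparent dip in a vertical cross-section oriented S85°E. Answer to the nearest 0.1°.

Angle between strike (S50°W) and section (S85°E): β = 45°.
tan α = tan 36° × sin 45° = 0.7265 × 0.7071 = 0.5137
apparent dip = arctan 0.5137 = 27.19°

27.2°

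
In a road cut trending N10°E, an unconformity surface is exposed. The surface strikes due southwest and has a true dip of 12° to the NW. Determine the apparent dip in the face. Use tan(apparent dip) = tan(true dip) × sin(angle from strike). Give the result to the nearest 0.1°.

7.0°

The section lies 35° from the strike.
tan α = tan 12° × sin 35° = 0.2126 × 0.5736 = 0.1219
α = arctan(0.1219) = 6.95°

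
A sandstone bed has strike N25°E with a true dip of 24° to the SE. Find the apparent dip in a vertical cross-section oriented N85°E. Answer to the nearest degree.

21°

Angle between strike (N25°E) and section (N85°E): β = 60°.
tan α = tan 24° × sin 60° = 0.4452 × 0.8660 = 0.3856
apparent dip = arctan 0.3856 = 21.09°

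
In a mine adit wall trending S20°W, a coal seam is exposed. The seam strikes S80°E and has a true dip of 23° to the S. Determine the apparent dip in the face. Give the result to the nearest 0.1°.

22.7°

The section lies 80° from the strike.
tan α = tan 23° × sin 80° = 0.4245 × 0.9848 = 0.4180
α = arctan(0.4180) = 22.69°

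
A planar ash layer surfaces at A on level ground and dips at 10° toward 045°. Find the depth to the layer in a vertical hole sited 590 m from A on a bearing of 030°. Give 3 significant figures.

100 m

The hole lies 15° from the dip direction, so the down-dip offset is 590 × cos 15° = 569.90 m.
Depth = down-dip offset × tan(dip) = 569.90 × tan 10° = 569.90 × 0.1763
Depth = 100.49 m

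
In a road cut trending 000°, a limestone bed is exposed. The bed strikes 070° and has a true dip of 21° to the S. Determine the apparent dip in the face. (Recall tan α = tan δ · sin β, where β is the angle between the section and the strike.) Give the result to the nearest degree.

The section lies 70° from the strike.
tan α = tan 21° × sin 70° = 0.3839 × 0.9397 = 0.3607
apparent dip = arctan 0.3607 = 19.84°

20°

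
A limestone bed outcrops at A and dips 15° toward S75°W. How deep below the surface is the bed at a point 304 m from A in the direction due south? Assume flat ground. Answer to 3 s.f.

21.1 m

The hole lies 75° from the dip direction, so the down-dip offset is 304 × cos 75° = 78.68 m.
Depth = down-dip offset × tan(dip) = 78.68 × tan 15° = 78.68 × 0.2679
Depth = 21.08 m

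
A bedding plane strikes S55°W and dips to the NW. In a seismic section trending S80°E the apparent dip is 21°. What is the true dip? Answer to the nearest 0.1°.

28.5°

β = acute angle between strike S55°W and section S80°E = 45°.
tan δ = tan α / sin β = tan 21° / sin 45° = 0.3839 / 0.7071 = 0.5429
δ = arctan(0.5429) = 28.50°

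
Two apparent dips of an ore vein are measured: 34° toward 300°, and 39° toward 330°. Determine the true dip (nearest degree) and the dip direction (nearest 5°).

Each apparent-dip line lies in the plane. As unit vectors (x east, y north, z up), v₁ plunges 34°→300° and v₂ plunges 39°→330°.
n = v₁ × v₂ = (-0.115, 0.235, 0.322) (taken with n_z > 0).
tan δ = √(n_x²+n_y²)/n_z = 0.261/0.322, so δ = 39.1°.
Dip direction = azimuth of (n_x, n_y) = atan2(-0.115, 0.235) = 334°.

true dip 39°, dip direction 335°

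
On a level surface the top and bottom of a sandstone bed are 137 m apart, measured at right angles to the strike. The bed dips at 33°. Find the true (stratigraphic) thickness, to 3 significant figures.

True thickness t = w · sin(dip) = 137 × sin 33°
t = 137 × 0.5446 = 74.616 m

74.6 m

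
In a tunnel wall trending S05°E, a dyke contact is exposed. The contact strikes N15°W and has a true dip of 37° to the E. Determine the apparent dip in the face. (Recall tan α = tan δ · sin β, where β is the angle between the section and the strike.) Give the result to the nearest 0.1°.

The section lies 10° from the strike.
tan(apparent dip) = tan 37° · sin 10° = 0.1309
α = arctan(0.1309) = 7.45°

7.5°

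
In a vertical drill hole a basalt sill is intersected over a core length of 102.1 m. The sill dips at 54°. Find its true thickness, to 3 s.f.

60.0 m

True thickness t = h · cos(dip) = 102.1 × cos 54°
t = 102.1 × 0.5878 = 60.013 m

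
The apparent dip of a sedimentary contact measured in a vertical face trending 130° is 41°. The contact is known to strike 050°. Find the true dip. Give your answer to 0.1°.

The section is 80° from the strike.
tan δ = tan α / sin β = tan 41° / sin 80° = 0.8693 / 0.9848 = 0.8827
true dip = arctan 0.8827 = 41.43°

41.4°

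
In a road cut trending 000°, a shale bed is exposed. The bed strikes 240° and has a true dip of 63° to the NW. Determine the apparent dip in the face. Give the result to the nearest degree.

The strike is 240° and the section trends 000°; the acute angle between them is β = 60°.
tan α = tan 63° × sin 60° = 1.9626 × 0.8660 = 1.6997
apparent dip = arctan 1.6997 = 59.53°

60°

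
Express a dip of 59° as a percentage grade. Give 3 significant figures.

grade % = 100 × tan 59° = 100 × 1.6643

166%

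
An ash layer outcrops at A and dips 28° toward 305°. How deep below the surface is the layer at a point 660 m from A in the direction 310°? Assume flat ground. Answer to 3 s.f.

The hole lies 5° from the dip direction, so the down-dip offset is 660 × cos 5° = 657.49 m.
Depth = down-dip offset × tan(dip) = 657.49 × tan 28° = 657.49 × 0.5317
Depth = 349.59 m

350 m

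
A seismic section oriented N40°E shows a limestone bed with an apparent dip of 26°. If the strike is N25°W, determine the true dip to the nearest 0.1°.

The section is 65° from the strike.
tan δ = tan α / sin β = tan 26° / sin 65° = 0.4877 / 0.9063 = 0.5382
true dip = arctan 0.5382 = 28.29°

28.3°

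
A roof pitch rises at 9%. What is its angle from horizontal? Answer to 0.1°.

5.1°

tan θ = 9/100 = 0.0900
θ = arctan(0.0900) = 5.14°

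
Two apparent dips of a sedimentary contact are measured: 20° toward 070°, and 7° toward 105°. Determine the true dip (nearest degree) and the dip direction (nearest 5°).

The two traces are lines in the plane: v₁ = (sin 70°·cos 20°, cos 70°·cos 20°, −sin 20°), v₂ = (sin 105°·cos 7°, cos 105°·cos 7°, −sin 7°).
The plane normal is n = v₁ × v₂ ∝ (0.127, 0.220, 0.535).
tan δ = √(n_x²+n_y²)/n_z = 0.254/0.535, so δ = 25.4°.
Dip direction = atan2(0.127, 0.220) = 30° (azimuth of n's horizontal projection).

true dip 25°, dip direction 030°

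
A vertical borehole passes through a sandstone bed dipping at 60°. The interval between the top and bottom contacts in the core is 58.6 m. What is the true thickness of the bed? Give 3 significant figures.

29.3 m

True thickness t = h · cos(dip) = 58.6 × cos 60°
t = 58.6 × 0.5000 = 29.300 m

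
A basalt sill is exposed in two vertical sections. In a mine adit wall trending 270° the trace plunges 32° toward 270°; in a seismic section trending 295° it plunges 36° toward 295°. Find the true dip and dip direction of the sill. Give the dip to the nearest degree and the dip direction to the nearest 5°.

true dip 36°, dip direction 300°

The two traces are lines in the plane: v₁ = (sin 270°·cos 32°, cos 270°·cos 32°, −sin 32°), v₂ = (sin 295°·cos 36°, cos 295°·cos 36°, −sin 36°).
Cross product v₁ × v₂ gives the pole to the plane: n ∝ (-0.181, 0.110, 0.290).
tan δ = √(n_x²+n_y²)/n_z = 0.212/0.290, so δ = 36.2°.
Dip direction = atan2(-0.181, 0.110) = 301° (azimuth of n's horizontal projection).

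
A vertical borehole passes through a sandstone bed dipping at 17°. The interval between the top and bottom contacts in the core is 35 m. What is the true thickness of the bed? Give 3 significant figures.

True thickness t = h · cos(dip) = 35 × cos 17°
t = 35 × 0.9563 = 33.471 m

33.5 m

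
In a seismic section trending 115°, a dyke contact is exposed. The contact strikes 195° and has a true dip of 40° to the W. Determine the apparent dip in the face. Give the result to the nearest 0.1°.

39.6°

Angle between strike (195°) and section (115°): β = 80°.
tan α = tan 40° × sin 80° = 0.8391 × 0.9848 = 0.8264
apparent dip = arctan 0.8264 = 39.57°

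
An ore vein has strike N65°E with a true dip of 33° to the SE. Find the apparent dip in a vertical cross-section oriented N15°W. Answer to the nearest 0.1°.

32.6°

The section lies 80° from the strike.
tan(apparent dip) = tan 33° · sin 80° = 0.6395
α = arctan(0.6395) = 32.60°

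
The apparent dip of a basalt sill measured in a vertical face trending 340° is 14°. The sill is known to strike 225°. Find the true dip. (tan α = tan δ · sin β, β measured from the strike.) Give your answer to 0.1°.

β = acute angle between strike 225° and section 340° = 65°.
tan(true dip) = tan 14° / sin 65° = 0.2751
true dip = arctan 0.2751 = 15.38°

15.4°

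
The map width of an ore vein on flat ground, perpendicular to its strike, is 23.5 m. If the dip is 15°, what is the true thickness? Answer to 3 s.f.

True thickness t = w · sin(dip) = 23.5 × sin 15°
t = 23.5 × 0.2588 = 6.082 m

6.08 m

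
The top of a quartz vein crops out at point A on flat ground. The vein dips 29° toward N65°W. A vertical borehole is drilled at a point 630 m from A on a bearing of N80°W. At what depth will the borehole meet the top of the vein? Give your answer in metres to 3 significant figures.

337 m

The hole lies 15° from the dip direction, so the down-dip offset is 630 × cos 15° = 608.53 m.
Depth = down-dip offset × tan(dip) = 608.53 × tan 29° = 608.53 × 0.5543
Depth = 337.32 m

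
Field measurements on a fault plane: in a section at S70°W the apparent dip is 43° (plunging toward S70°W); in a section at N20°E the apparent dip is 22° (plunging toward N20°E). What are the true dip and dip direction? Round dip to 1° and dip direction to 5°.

true dip 58°, dip direction 305°

Each apparent-dip line lies in the plane. As unit vectors (x east, y north, z up), v₁ plunges 43°→S70°W and v₂ plunges 22°→N20°E.
n = v₁ × v₂ = (-0.688, 0.474, 0.519) (taken with n_z > 0).
Dip δ = arctan(|n_h|/n_z) = arctan(0.835/0.519) = 58.1°.
Dip direction = atan2(-0.688, 0.474) = 305° (azimuth of n's horizontal projection).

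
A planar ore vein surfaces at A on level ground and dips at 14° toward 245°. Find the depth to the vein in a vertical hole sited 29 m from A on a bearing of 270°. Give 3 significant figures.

The hole lies 25° from the dip direction, so the down-dip offset is 29 × cos 25° = 26.28 m.
Depth = down-dip offset × tan(dip) = 26.28 × tan 14° = 26.28 × 0.2493
Depth = 6.55 m

6.55 m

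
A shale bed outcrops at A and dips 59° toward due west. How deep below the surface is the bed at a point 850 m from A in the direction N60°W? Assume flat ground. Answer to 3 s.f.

1230 m

The hole lies 30° from the dip direction, so the down-dip offset is 850 × cos 30° = 736.12 m.
Depth = down-dip offset × tan(dip) = 736.12 × tan 59° = 736.12 × 1.6643
Depth = 1225.11 m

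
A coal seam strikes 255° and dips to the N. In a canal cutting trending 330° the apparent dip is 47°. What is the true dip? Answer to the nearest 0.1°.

48.0°

The section is 75° from the strike.
tan(true dip) = tan 47° / sin 75° = 1.1102
δ = arctan(1.1102) = 47.99°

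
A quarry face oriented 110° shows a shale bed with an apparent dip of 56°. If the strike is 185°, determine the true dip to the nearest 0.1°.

β = acute angle between strike 185° and section 110° = 75°.
tan δ = tan α / sin β = tan 56° / sin 75° = 1.4826 / 0.9659 = 1.5349
δ = arctan(1.5349) = 56.91°

56.9°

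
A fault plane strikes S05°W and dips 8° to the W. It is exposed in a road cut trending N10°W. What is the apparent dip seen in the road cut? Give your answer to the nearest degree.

Angle between strike (S05°W) and section (N10°W): β = 15°.
tan α = tan 8° × sin 15° = 0.1405 × 0.2588 = 0.0364
α = arctan(0.0364) = 2.08°

2°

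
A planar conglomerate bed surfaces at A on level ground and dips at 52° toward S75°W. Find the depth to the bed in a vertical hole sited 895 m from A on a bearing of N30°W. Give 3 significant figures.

The hole lies 75° from the dip direction, so the down-dip offset is 895 × cos 75° = 231.64 m.
Depth = down-dip offset × tan(dip) = 231.64 × tan 52° = 231.64 × 1.2799
Depth = 296.49 m

296 m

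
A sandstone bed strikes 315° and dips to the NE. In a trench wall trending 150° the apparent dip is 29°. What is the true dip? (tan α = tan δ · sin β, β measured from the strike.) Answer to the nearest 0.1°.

The section is 15° from the strike.
tan(true dip) = tan 29° / sin 15° = 2.1417
δ = arctan(2.1417) = 64.97°

65.0°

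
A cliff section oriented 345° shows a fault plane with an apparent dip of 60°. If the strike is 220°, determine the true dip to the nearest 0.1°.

64.7°

β = acute angle between strike 220° and section 345° = 55°.
tan δ = tan α / sin β = tan 60° / sin 55° = 1.7321 / 0.8192 = 2.1144
true dip = arctan 2.1144 = 64.69°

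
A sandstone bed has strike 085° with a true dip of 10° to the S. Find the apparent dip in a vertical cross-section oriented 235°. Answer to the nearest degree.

5°

Angle between strike (085°) and section (235°): β = 30°.
tan α = tan 10° × sin 30° = 0.1763 × 0.5000 = 0.0882
α = arctan(0.0882) = 5.04°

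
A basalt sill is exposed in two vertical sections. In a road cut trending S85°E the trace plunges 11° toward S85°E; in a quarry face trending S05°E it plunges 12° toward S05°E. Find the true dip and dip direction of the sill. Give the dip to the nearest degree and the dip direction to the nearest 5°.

true dip 15°, dip direction 140°

The two traces are lines in the plane: v₁ = (sin 95°·cos 11°, cos 95°·cos 11°, −sin 11°), v₂ = (sin 175°·cos 12°, cos 175°·cos 12°, −sin 12°).
The plane normal is n = v₁ × v₂ ∝ (0.168, -0.187, 0.946).
True dip = arccos(n_z / |n|) = arccos(0.9664) = 14.9°.
Dip direction = azimuth of (n_x, n_y) = atan2(0.168, -0.187) = 138°.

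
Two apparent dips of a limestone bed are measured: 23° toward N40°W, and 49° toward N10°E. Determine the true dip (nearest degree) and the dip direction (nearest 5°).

true dip 51°, dip direction 030°

Each apparent-dip line lies in the plane. As unit vectors (x east, y north, z up), v₁ plunges 23°→N40°W and v₂ plunges 49°→N10°E.
The plane normal is n = v₁ × v₂ ∝ (0.280, 0.491, 0.463).
True dip = arccos(n_z / |n|) = arccos(0.6334) = 50.7°.
Dip direction = azimuth of (n_x, n_y) = atan2(0.280, 0.491) = 30°.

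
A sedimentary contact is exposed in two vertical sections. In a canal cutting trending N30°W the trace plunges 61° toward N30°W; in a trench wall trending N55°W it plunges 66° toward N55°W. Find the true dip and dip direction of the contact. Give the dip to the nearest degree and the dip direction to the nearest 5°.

true dip 67°, dip direction 290°

Represent each trace as a vector plunging at its apparent dip toward its trend (east-north-up frame): v₁ = (-0.242, 0.420, -0.875), v₂ = (-0.333, 0.233, -0.914).
n = v₁ × v₂ = (-0.180, 0.070, 0.083) (taken with n_z > 0).
Dip δ = arctan(|n_h|/n_z) = arctan(0.193/0.083) = 66.6°.
Dip direction = azimuth of (n_x, n_y) = atan2(-0.180, 0.070) = 291°.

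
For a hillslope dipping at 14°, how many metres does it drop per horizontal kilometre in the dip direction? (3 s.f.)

249 m

drop per km = 1000 × tan 14° = 1000 × 0.2493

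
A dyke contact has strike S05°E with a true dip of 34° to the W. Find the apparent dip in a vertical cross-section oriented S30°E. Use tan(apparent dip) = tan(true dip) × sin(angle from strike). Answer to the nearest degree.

Angle between strike (S05°E) and section (S30°E): β = 25°.
tan(apparent dip) = tan 34° · sin 25° = 0.2851
apparent dip = arctan 0.2851 = 15.91°

16°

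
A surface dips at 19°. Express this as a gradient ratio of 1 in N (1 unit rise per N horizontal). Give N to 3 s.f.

1 : N means tan θ = 1/N, so N = 1/tan 19° = 1/0.3443

1 in 2.90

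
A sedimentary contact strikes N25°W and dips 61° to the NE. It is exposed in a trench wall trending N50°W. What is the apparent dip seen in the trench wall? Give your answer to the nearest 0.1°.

37.3°

Angle between strike (N25°W) and section (N50°W): β = 25°.
tan α = tan 61° × sin 25° = 1.8040 × 0.4226 = 0.7624
apparent dip = arctan 0.7624 = 37.32°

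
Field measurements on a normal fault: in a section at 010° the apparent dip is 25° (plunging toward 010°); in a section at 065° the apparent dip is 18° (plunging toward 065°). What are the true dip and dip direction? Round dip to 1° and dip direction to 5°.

Each apparent-dip line lies in the plane. As unit vectors (x east, y north, z up), v₁ plunges 25°→010° and v₂ plunges 18°→065°.
The plane normal is n = v₁ × v₂ ∝ (0.106, 0.316, 0.706).
Dip δ = arctan(|n_h|/n_z) = arctan(0.333/0.706) = 25.2°.
The horizontal component of n points toward azimuth atan2(n_x, n_y) = 19°, the dip direction.

true dip 25°, dip direction 020°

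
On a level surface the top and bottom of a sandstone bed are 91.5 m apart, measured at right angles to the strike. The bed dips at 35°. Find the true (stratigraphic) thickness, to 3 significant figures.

52.5 m

True thickness t = w · sin(dip) = 91.5 × sin 35°
t = 91.5 × 0.5736 = 52.482 m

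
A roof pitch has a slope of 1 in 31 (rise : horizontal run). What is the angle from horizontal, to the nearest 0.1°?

1.8°

tan θ = 1/31 = 0.0323
θ = arctan(0.0323) = 1.85°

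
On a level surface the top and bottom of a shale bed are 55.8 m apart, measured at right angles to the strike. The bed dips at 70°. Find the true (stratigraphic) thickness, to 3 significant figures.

52.4 m

True thickness t = w · sin(dip) = 55.8 × sin 70°
t = 55.8 × 0.9397 = 52.435 m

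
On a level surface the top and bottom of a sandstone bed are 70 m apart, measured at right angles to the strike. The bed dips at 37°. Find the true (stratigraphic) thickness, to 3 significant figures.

True thickness t = w · sin(dip) = 70 × sin 37°
t = 70 × 0.6018 = 42.127 m

42.1 m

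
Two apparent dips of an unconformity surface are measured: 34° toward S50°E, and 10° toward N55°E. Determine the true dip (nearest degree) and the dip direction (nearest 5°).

true dip 34°, dip direction 130°

Represent each trace as a vector plunging at its apparent dip toward its trend (east-north-up frame): v₁ = (0.635, -0.533, -0.559), v₂ = (0.807, 0.565, -0.174).
n = v₁ × v₂ = (0.408, -0.341, 0.789) (taken with n_z > 0).
tan δ = √(n_x²+n_y²)/n_z = 0.532/0.789, so δ = 34.0°.
Dip direction = azimuth of (n_x, n_y) = atan2(0.408, -0.341) = 130°.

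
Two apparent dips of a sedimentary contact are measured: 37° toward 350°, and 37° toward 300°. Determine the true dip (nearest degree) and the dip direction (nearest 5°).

Represent each trace as a vector plunging at its apparent dip toward its trend (east-north-up frame): v₁ = (-0.139, 0.787, -0.602), v₂ = (-0.692, 0.399, -0.602).
n = v₁ × v₂ = (-0.233, 0.333, 0.489) (taken with n_z > 0).
tan δ = √(n_x²+n_y²)/n_z = 0.406/0.489, so δ = 39.7°.
The horizontal component of n points toward azimuth atan2(n_x, n_y) = 325°, the dip direction.

true dip 40°, dip direction 325°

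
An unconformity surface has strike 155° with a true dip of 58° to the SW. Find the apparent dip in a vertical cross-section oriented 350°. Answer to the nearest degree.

22°

The section lies 15° from the strike.
tan α = tan 58° × sin 15° = 1.6003 × 0.2588 = 0.4142
apparent dip = arctan 0.4142 = 22.50°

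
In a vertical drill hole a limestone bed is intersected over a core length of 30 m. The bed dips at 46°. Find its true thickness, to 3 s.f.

20.8 m

True thickness t = h · cos(dip) = 30 × cos 46°
t = 30 × 0.6947 = 20.840 m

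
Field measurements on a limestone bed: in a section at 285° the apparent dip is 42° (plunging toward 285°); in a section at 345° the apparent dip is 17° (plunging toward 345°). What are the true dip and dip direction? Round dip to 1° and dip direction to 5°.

The two traces are lines in the plane: v₁ = (sin 285°·cos 42°, cos 285°·cos 42°, −sin 42°), v₂ = (sin 345°·cos 17°, cos 345°·cos 17°, −sin 17°).
n = v₁ × v₂ = (-0.562, 0.044, 0.615) (taken with n_z > 0).
tan δ = √(n_x²+n_y²)/n_z = 0.564/0.615, so δ = 42.5°.
The horizontal component of n points toward azimuth atan2(n_x, n_y) = 275°, the dip direction.

true dip 42°, dip direction 275°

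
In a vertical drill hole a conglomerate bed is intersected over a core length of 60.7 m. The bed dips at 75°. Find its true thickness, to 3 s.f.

15.7 m

True thickness t = h · cos(dip) = 60.7 × cos 75°
t = 60.7 × 0.2588 = 15.710 m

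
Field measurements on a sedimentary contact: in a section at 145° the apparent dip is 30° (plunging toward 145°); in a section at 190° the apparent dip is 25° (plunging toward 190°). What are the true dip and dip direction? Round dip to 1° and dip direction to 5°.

true dip 30°, dip direction 155°

Represent each trace as a vector plunging at its apparent dip toward its trend (east-north-up frame): v₁ = (0.497, -0.709, -0.500), v₂ = (-0.157, -0.893, -0.423).
Cross product v₁ × v₂ gives the pole to the plane: n ∝ (0.146, -0.289, 0.555).
tan δ = √(n_x²+n_y²)/n_z = 0.324/0.555, so δ = 30.2°.
The horizontal component of n points toward azimuth atan2(n_x, n_y) = 153°, the dip direction.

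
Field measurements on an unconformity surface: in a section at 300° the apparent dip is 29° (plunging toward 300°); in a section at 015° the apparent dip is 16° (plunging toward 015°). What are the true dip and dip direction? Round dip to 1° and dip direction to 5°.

true dip 30°, dip direction 315°

The two traces are lines in the plane: v₁ = (sin 300°·cos 29°, cos 300°·cos 29°, −sin 29°), v₂ = (sin 15°·cos 16°, cos 15°·cos 16°, −sin 16°).
The plane normal is n = v₁ × v₂ ∝ (-0.330, 0.329, 0.812).
True dip = arccos(n_z / |n|) = arccos(0.8674) = 29.8°.
Dip direction = azimuth of (n_x, n_y) = atan2(-0.330, 0.329) = 315°.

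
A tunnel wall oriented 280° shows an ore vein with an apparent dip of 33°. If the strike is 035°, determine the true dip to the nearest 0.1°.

β = acute angle between strike 035° and section 280° = 65°.
tan(true dip) = tan 33° / sin 65° = 0.7165
δ = arctan(0.7165) = 35.62°

35.6°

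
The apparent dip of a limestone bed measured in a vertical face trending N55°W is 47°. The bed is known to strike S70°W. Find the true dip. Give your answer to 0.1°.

52.6°

β = acute angle between strike S70°W and section N55°W = 55°.
tan δ = tan α / sin β = tan 47° / sin 55° = 1.0724 / 0.8192 = 1.3091
δ = arctan(1.3091) = 52.62°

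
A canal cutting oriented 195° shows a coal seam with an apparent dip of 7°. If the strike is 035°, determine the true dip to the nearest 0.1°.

19.7°

The section is 20° from the strike.
tan(true dip) = tan 7° / sin 20° = 0.3590
δ = arctan(0.3590) = 19.75°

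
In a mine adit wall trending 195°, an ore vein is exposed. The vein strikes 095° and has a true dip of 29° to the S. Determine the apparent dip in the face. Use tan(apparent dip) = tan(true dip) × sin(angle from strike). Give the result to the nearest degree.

29°

The section lies 80° from the strike.
tan α = tan 29° × sin 80° = 0.5543 × 0.9848 = 0.5459
α = arctan(0.5459) = 28.63°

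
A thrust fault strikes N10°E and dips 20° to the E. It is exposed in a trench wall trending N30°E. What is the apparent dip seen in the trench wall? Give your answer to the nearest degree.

7°

The strike is N10°E and the section trends N30°E; the acute angle between them is β = 20°.
tan(apparent dip) = tan 20° · sin 20° = 0.1245
apparent dip = arctan 0.1245 = 7.10°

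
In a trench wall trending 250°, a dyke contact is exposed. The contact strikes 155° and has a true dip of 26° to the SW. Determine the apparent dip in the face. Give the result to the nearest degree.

26°

The section lies 85° from the strike.
tan(apparent dip) = tan 26° · sin 85° = 0.4859
α = arctan(0.4859) = 25.91°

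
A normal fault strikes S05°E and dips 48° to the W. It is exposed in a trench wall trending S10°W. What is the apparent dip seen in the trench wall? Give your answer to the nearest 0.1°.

16.0°

The section lies 15° from the strike.
tan α = tan 48° × sin 15° = 1.1106 × 0.2588 = 0.2874
α = arctan(0.2874) = 16.04°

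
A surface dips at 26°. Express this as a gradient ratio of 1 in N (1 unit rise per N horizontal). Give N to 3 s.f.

1 : N means tan θ = 1/N, so N = 1/tan 26° = 1/0.4877

1 in 2.05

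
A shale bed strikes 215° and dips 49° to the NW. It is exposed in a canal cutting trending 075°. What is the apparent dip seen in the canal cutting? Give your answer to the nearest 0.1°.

The section lies 40° from the strike.
tan α = tan 49° × sin 40° = 1.1504 × 0.6428 = 0.7394
apparent dip = arctan 0.7394 = 36.48°

36.5°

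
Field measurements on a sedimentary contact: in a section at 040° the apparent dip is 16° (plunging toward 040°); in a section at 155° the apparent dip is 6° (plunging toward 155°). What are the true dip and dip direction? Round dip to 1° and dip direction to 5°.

Each apparent-dip line lies in the plane. As unit vectors (x east, y north, z up), v₁ plunges 16°→040° and v₂ plunges 6°→155°.
Cross product v₁ × v₂ gives the pole to the plane: n ∝ (0.325, 0.051, 0.866).
True dip = arccos(n_z / |n|) = arccos(0.9347) = 20.8°.
Dip direction = atan2(0.325, 0.051) = 81° (azimuth of n's horizontal projection).

true dip 21°, dip direction 080°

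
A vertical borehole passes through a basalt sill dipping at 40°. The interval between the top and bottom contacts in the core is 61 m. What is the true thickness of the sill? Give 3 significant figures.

46.7 m

True thickness t = h · cos(dip) = 61 × cos 40°
t = 61 × 0.7660 = 46.729 m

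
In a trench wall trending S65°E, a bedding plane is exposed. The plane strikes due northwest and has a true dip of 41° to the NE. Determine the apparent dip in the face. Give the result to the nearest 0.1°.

16.6°

The section lies 20° from the strike.
tan α = tan 41° × sin 20° = 0.8693 × 0.3420 = 0.2973
α = arctan(0.2973) = 16.56°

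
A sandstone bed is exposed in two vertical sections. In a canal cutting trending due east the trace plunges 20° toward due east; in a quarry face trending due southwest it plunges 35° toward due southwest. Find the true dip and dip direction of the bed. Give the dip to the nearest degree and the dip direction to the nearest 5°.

true dip 55°, dip direction 165°

Represent each trace as a vector plunging at its apparent dip toward its trend (east-north-up frame): v₁ = (0.940, 0.000, -0.342), v₂ = (-0.579, -0.579, -0.574).
Cross product v₁ × v₂ gives the pole to the plane: n ∝ (0.198, -0.737, 0.544).
tan δ = √(n_x²+n_y²)/n_z = 0.763/0.544, so δ = 54.5°.
Dip direction = azimuth of (n_x, n_y) = atan2(0.198, -0.737) = 165°.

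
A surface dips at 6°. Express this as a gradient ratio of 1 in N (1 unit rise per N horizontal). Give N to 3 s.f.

1 in 9.51

1 : N means tan θ = 1/N, so N = 1/tan 6° = 1/0.1051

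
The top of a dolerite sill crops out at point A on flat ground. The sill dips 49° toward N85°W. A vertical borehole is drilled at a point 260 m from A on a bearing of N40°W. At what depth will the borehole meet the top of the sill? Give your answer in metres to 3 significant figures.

211 m

The hole lies 45° from the dip direction, so the down-dip offset is 260 × cos 45° = 183.85 m.
Depth = down-dip offset × tan(dip) = 183.85 × tan 49° = 183.85 × 1.1504
Depth = 211.49 m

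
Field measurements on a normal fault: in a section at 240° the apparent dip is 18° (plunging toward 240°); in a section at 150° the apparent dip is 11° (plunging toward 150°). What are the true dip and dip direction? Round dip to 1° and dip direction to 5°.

Represent each trace as a vector plunging at its apparent dip toward its trend (east-north-up frame): v₁ = (-0.824, -0.476, -0.309), v₂ = (0.491, -0.850, -0.191).
Cross product v₁ × v₂ gives the pole to the plane: n ∝ (-0.172, -0.309, 0.934).
tan δ = √(n_x²+n_y²)/n_z = 0.353/0.934, so δ = 20.7°.
Dip direction = azimuth of (n_x, n_y) = atan2(-0.172, -0.309) = 209°.

true dip 21°, dip direction 210°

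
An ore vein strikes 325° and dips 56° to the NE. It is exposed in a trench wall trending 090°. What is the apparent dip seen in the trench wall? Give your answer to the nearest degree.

The section lies 55° from the strike.
tan α = tan 56° × sin 55° = 1.4826 × 0.8192 = 1.2144
apparent dip = arctan 1.2144 = 50.53°

51°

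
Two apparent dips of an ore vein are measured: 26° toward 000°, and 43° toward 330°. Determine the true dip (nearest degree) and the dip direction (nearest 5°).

The two traces are lines in the plane: v₁ = (sin 0°·cos 26°, cos 0°·cos 26°, −sin 26°), v₂ = (sin 330°·cos 43°, cos 330°·cos 43°, −sin 43°).
n = v₁ × v₂ = (-0.335, 0.160, 0.329) (taken with n_z > 0).
Dip δ = arctan(|n_h|/n_z) = arctan(0.372/0.329) = 48.5°.
The horizontal component of n points toward azimuth atan2(n_x, n_y) = 296°, the dip direction.

true dip 49°, dip direction 295°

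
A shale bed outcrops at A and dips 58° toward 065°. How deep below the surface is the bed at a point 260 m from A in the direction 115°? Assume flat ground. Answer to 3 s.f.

The hole lies 50° from the dip direction, so the down-dip offset is 260 × cos 50° = 167.12 m.
Depth = down-dip offset × tan(dip) = 167.12 × tan 58° = 167.12 × 1.6003
Depth = 267.46 m

267 m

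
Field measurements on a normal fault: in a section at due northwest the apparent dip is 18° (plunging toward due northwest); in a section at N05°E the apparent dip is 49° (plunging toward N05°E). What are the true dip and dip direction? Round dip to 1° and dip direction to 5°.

Each apparent-dip line lies in the plane. As unit vectors (x east, y north, z up), v₁ plunges 18°→due northwest and v₂ plunges 49°→N05°E.
n = v₁ × v₂ = (0.306, 0.525, 0.478) (taken with n_z > 0).
True dip = arccos(n_z / |n|) = arccos(0.6183) = 51.8°.
Dip direction = azimuth of (n_x, n_y) = atan2(0.306, 0.525) = 30°.

true dip 52°, dip direction 030°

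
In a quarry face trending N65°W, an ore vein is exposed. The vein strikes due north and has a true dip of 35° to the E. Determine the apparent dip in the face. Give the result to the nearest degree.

32°

The strike is due north and the section trends N65°W; the acute angle between them is β = 65°.
tan(apparent dip) = tan 35° · sin 65° = 0.6346
apparent dip = arctan 0.6346 = 32.40°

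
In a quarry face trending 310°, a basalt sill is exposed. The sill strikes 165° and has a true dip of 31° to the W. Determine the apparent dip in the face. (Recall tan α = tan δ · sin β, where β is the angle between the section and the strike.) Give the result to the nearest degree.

19°

Angle between strike (165°) and section (310°): β = 35°.
tan(apparent dip) = tan 31° · sin 35° = 0.3446
apparent dip = arctan 0.3446 = 19.02°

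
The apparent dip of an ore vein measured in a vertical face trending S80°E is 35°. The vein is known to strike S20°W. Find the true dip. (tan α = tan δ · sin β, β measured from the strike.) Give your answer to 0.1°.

β = acute angle between strike S20°W and section S80°E = 80°.
tan(true dip) = tan 35° / sin 80° = 0.7110
δ = arctan(0.7110) = 35.41°

35.4°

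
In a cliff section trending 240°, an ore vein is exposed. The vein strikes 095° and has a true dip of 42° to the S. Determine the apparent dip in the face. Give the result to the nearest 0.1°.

The strike is 095° and the section trends 240°; the acute angle between them is β = 35°.
tan(apparent dip) = tan 42° · sin 35° = 0.5165
α = arctan(0.5165) = 27.31°

27.3°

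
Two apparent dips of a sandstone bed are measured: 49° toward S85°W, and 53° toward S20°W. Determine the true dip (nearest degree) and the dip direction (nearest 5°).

The two traces are lines in the plane: v₁ = (sin 265°·cos 49°, cos 265°·cos 49°, −sin 49°), v₂ = (sin 200°·cos 53°, cos 200°·cos 53°, −sin 53°).
Cross product v₁ × v₂ gives the pole to the plane: n ∝ (-0.381, -0.367, 0.358).
True dip = arccos(n_z / |n|) = arccos(0.5604) = 55.9°.
Dip direction = azimuth of (n_x, n_y) = atan2(-0.381, -0.367) = 226°.

true dip 56°, dip direction 225°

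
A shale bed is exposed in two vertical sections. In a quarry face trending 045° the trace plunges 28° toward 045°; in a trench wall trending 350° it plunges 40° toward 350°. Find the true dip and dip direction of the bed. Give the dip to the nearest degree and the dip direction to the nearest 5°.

true dip 40°, dip direction 355°

The two traces are lines in the plane: v₁ = (sin 45°·cos 28°, cos 45°·cos 28°, −sin 28°), v₂ = (sin 350°·cos 40°, cos 350°·cos 40°, −sin 40°).
n = v₁ × v₂ = (-0.047, 0.464, 0.554) (taken with n_z > 0).
tan δ = √(n_x²+n_y²)/n_z = 0.466/0.554, so δ = 40.1°.
The horizontal component of n points toward azimuth atan2(n_x, n_y) = 354°, the dip direction.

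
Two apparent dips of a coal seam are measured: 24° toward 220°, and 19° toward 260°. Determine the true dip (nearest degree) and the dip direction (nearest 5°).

Represent each trace as a vector plunging at its apparent dip toward its trend (east-north-up frame): v₁ = (-0.587, -0.700, -0.407), v₂ = (-0.931, -0.164, -0.326).
n = v₁ × v₂ = (-0.161, -0.188, 0.555) (taken with n_z > 0).
True dip = arccos(n_z / |n|) = arccos(0.9135) = 24.0°.
Dip direction = atan2(-0.161, -0.188) = 221° (azimuth of n's horizontal projection).

true dip 24°, dip direction 220°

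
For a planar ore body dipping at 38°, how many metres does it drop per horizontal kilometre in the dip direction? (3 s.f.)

781 m

drop per km = 1000 × tan 38° = 1000 × 0.7813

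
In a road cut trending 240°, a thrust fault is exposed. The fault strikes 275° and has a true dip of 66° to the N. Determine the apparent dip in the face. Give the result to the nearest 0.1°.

The section lies 35° from the strike.
tan α = tan 66° × sin 35° = 2.2460 × 0.5736 = 1.2883
apparent dip = arctan 1.2883 = 52.18°

52.2°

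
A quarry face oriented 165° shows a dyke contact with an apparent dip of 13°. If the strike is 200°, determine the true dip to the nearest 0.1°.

The section is 35° from the strike.
tan(true dip) = tan 13° / sin 35° = 0.4025
δ = arctan(0.4025) = 21.93°

21.9°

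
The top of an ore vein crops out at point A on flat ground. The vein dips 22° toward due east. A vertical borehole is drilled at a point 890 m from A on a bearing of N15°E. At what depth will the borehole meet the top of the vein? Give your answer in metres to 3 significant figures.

The hole lies 75° from the dip direction, so the down-dip offset is 890 × cos 75° = 230.35 m.
Depth = down-dip offset × tan(dip) = 230.35 × tan 22° = 230.35 × 0.4040
Depth = 93.07 m

93.1 m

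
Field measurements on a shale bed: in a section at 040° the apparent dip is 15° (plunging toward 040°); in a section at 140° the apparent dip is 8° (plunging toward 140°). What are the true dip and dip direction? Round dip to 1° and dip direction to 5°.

Each apparent-dip line lies in the plane. As unit vectors (x east, y north, z up), v₁ plunges 15°→040° and v₂ plunges 8°→140°.
n = v₁ × v₂ = (0.299, 0.078, 0.942) (taken with n_z > 0).
Dip δ = arctan(|n_h|/n_z) = arctan(0.309/0.942) = 18.2°.
Dip direction = atan2(0.299, 0.078) = 75° (azimuth of n's horizontal projection).

true dip 18°, dip direction 075°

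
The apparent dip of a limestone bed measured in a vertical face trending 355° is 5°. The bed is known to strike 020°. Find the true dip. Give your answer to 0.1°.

β = acute angle between strike 020° and section 355° = 25°.
tan δ = tan α / sin β = tan 5° / sin 25° = 0.0875 / 0.4226 = 0.2070
true dip = arctan 0.2070 = 11.70°

11.7°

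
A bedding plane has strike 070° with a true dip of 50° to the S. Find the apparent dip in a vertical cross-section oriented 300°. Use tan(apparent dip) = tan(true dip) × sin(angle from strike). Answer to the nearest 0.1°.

42.4°

The strike is 070° and the section trends 300°; the acute angle between them is β = 50°.
tan(apparent dip) = tan 50° · sin 50° = 0.9129
α = arctan(0.9129) = 42.39°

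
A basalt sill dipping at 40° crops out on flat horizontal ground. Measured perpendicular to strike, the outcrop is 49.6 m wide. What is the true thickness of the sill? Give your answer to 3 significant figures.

31.9 m

True thickness t = w · sin(dip) = 49.6 × sin 40°
t = 49.6 × 0.6428 = 31.882 m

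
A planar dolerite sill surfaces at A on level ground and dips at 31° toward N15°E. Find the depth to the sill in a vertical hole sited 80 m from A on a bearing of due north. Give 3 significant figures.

46.4 m

The hole lies 15° from the dip direction, so the down-dip offset is 80 × cos 15° = 77.27 m.
Depth = down-dip offset × tan(dip) = 77.27 × tan 31° = 77.27 × 0.6009
Depth = 46.43 m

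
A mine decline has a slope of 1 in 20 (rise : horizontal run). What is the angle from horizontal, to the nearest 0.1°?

tan θ = 1/20 = 0.0500
θ = arctan(0.0500) = 2.86°

2.9°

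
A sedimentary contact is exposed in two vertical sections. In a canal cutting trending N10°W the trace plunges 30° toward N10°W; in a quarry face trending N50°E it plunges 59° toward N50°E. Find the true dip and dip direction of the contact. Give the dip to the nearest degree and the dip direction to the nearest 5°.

true dip 59°, dip direction 060°

The two traces are lines in the plane: v₁ = (sin 350°·cos 30°, cos 350°·cos 30°, −sin 30°), v₂ = (sin 50°·cos 59°, cos 50°·cos 59°, −sin 59°).
Cross product v₁ × v₂ gives the pole to the plane: n ∝ (0.566, 0.326, 0.386).
Dip δ = arctan(|n_h|/n_z) = arctan(0.653/0.386) = 59.4°.
The horizontal component of n points toward azimuth atan2(n_x, n_y) = 60°, the dip direction.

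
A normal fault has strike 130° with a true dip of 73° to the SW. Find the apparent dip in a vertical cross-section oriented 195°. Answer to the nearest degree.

Angle between strike (130°) and section (195°): β = 65°.
tan(apparent dip) = tan 73° · sin 65° = 2.9644
apparent dip = arctan 2.9644 = 71.36°

71°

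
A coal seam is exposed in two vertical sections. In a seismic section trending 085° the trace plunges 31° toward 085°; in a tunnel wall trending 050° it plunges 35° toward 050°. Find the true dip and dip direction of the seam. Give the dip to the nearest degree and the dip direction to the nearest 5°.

Represent each trace as a vector plunging at its apparent dip toward its trend (east-north-up frame): v₁ = (0.854, 0.075, -0.515), v₂ = (0.628, 0.527, -0.574).
n = v₁ × v₂ = (0.228, 0.167, 0.403) (taken with n_z > 0).
True dip = arccos(n_z / |n|) = arccos(0.8185) = 35.1°.
Dip direction = atan2(0.228, 0.167) = 54° (azimuth of n's horizontal projection).

true dip 35°, dip direction 055°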